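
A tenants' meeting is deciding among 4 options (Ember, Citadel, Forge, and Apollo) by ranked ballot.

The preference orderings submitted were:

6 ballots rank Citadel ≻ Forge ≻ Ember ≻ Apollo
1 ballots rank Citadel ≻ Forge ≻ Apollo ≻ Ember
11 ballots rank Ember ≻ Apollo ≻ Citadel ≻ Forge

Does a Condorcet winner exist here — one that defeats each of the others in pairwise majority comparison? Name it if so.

Head-to-head results (18 voters total):
Ember vs Citadel: Ember wins 11–7.
Ember vs Forge: Ember wins 11–7.
Ember vs Apollo: Ember wins 17–1.
Citadel vs Forge: Citadel wins 18–0.
Citadel vs Apollo: Apollo wins 11–7.
Forge vs Apollo: Apollo wins 11–7.
Ember beats each rival — Citadel (11–7), Forge (11–7), Apollo (17–1) — so Ember is the Condorcet winner.

Ember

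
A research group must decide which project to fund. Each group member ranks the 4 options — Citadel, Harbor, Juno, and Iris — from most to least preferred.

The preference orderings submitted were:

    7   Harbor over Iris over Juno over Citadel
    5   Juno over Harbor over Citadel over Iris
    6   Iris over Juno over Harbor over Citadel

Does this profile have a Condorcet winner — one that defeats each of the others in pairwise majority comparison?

Head-to-head results (18 voters total):
Citadel vs Harbor: Harbor wins 18–0.
Citadel vs Juno: Juno wins 18–0.
Citadel vs Iris: Iris wins 13–5.
Harbor vs Juno: Juno wins 11–7.
Harbor vs Iris: Harbor wins 12–6.
Juno vs Iris: Iris wins 13–5.
No candidate beats all others: Harbor beats Iris beats Juno beats Harbor, a majority cycle.

No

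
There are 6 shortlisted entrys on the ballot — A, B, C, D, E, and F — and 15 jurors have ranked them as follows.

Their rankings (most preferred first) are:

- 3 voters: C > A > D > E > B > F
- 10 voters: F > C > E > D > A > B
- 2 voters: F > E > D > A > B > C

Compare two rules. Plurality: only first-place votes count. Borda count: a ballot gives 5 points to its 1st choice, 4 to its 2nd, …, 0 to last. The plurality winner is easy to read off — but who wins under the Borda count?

F

Plurality first-place counts: A 0, B 0, C 3, D 0, E 0, F 12 → F.
Borda totals: A 26, B 5, C 55, D 35, E 44, F 60 → F.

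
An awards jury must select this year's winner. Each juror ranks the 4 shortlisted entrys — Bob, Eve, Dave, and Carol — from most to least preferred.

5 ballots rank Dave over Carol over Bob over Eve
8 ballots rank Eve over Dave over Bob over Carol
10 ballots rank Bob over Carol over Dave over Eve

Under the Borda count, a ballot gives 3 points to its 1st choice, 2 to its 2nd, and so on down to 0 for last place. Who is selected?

Bob

Borda scores:
  Bob: 5·1 + 8·1 + 10·3 = 43
  Eve: 5·0 + 8·3 + 10·0 = 24
  Dave: 5·3 + 8·2 + 10·1 = 41
  Carol: 5·2 + 8·0 + 10·2 = 30
Bob has the highest total.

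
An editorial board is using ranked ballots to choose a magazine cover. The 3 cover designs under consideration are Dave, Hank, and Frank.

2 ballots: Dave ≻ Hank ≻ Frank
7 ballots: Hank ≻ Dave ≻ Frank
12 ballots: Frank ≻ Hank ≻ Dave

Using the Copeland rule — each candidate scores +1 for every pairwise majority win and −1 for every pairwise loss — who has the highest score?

Pairwise results:
  Dave vs Hank: Hank wins 19–2.
  Dave vs Frank: Frank wins 12–9.
  Hank vs Frank: Frank wins 12–9.
Copeland scores (wins − losses):
  Dave: 0 − 2 = -2
  Hank: 1 − 1 = 0
  Frank: 2 − 0 = 2
Frank has the best Copeland score.

Frank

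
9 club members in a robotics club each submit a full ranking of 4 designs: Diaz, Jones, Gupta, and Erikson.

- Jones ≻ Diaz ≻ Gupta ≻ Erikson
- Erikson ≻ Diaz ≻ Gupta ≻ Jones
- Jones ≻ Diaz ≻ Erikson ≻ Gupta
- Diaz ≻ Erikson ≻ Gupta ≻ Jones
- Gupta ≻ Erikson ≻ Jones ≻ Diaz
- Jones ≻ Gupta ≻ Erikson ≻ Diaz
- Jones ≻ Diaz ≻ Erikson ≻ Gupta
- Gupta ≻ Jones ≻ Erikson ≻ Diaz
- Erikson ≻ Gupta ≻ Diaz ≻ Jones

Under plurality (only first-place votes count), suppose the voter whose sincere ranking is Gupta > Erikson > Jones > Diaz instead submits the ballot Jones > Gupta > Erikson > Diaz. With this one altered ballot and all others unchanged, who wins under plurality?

Jones

First-place totals with the altered ballot: Diaz 1, Jones 5, Gupta 1, Erikson 2.
The winner is unchanged: still Jones.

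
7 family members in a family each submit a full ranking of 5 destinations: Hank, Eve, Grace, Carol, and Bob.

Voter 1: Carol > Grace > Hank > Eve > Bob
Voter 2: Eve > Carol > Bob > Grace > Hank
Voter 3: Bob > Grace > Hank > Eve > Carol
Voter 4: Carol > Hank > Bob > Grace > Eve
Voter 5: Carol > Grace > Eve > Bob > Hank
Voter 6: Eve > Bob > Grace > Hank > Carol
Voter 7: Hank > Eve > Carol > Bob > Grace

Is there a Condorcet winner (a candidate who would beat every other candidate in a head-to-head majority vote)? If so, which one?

None — there is no Condorcet winner

Head-to-head results (7 voters total):
Hank vs Eve: Hank wins 4–3.
Hank vs Grace: Grace wins 5–2.
Hank vs Carol: Carol wins 4–3.
Hank vs Bob: Bob wins 4–3.
Eve vs Grace: Grace wins 4–3.
Eve vs Carol: Eve wins 4–3.
Eve vs Bob: Eve wins 5–2.
Grace vs Carol: Carol wins 5–2.
Grace vs Bob: Bob wins 5–2.
Carol vs Bob: Carol wins 5–2.
No candidate beats all others: Hank beats Eve beats Carol beats Hank, a majority cycle.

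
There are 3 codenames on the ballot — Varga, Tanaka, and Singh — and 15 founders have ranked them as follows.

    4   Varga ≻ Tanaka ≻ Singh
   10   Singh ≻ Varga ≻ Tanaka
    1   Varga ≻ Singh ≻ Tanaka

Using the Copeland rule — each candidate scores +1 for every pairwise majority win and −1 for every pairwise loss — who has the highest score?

Pairwise results:
  Varga vs Tanaka: Varga wins 15–0.
  Varga vs Singh: Singh wins 10–5.
  Tanaka vs Singh: Singh wins 11–4.
Copeland scores (wins − losses):
  Varga: 1 − 1 = 0
  Tanaka: 0 − 2 = -2
  Singh: 2 − 0 = 2
Singh has the best Copeland score.

Singh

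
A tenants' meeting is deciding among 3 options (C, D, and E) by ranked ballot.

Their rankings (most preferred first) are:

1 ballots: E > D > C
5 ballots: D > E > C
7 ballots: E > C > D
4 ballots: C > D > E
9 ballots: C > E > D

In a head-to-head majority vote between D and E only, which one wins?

E

Ballots ranking D above E: 5+4 = 9.
Ballots ranking E above D: 1+7+9 = 17.
E wins the head-to-head, 17–9.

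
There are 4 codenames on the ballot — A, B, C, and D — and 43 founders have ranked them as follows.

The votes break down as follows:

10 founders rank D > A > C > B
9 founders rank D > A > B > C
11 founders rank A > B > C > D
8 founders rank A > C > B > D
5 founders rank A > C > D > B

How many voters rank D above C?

Ballots ranking D above C: 10+9 = 19.
Ballots ranking C above D: 11+8+5 = 24.
So 19 of 43 voters prefer D to C.

19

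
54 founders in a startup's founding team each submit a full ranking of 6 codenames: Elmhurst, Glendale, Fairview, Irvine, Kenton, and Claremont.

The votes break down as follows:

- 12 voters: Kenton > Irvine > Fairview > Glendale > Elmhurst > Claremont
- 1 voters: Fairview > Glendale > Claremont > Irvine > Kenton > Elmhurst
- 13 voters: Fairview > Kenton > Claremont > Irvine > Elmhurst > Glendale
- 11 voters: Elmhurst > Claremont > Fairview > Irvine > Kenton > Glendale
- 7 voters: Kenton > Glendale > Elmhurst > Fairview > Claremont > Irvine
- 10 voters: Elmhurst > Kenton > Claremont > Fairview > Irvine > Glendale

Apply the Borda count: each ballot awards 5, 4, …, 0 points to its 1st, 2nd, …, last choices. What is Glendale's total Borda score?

56

Borda scores:
  Elmhurst: 12·1 + 0 + 13·1 + 11·5 + 7·3 + 10·5 = 151
  Glendale: 12·2 + 4 + 13·0 + 11·0 + 7·4 + 10·0 = 56
  Fairview: 12·3 + 5 + 13·5 + 11·3 + 7·2 + 10·2 = 173
  Irvine: 12·4 + 2 + 13·2 + 11·2 + 7·0 + 10·1 = 108
  Kenton: 12·5 + 1 + 13·4 + 11·1 + 7·5 + 10·4 = 199
  Claremont: 12·0 + 3 + 13·3 + 11·4 + 7·1 + 10·3 = 123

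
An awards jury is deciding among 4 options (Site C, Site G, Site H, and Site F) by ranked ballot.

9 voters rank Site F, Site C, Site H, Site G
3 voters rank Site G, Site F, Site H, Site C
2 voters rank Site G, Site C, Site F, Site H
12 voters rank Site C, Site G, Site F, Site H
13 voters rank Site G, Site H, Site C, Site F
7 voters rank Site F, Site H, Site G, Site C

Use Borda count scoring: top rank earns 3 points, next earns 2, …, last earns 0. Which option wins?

Site G

Borda scores:
  Site C: 9·2 + 3·0 + 2·2 + 12·3 + 13·1 + 7·0 = 71
  Site G: 9·0 + 3·3 + 2·3 + 12·2 + 13·3 + 7·1 = 85
  Site H: 9·1 + 3·1 + 2·0 + 12·0 + 13·2 + 7·2 = 52
  Site F: 9·3 + 3·2 + 2·1 + 12·1 + 13·0 + 7·3 = 68
Site G has the highest total.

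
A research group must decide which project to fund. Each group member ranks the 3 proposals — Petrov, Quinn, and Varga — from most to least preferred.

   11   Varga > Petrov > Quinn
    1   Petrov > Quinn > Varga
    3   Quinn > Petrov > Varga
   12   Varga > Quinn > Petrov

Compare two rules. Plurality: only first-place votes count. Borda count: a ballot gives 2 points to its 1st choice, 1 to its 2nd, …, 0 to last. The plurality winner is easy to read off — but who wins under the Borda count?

Plurality first-place counts: Petrov 1, Quinn 3, Varga 23 → Varga.
Borda totals: Petrov 16, Quinn 19, Varga 46 → Varga.

Varga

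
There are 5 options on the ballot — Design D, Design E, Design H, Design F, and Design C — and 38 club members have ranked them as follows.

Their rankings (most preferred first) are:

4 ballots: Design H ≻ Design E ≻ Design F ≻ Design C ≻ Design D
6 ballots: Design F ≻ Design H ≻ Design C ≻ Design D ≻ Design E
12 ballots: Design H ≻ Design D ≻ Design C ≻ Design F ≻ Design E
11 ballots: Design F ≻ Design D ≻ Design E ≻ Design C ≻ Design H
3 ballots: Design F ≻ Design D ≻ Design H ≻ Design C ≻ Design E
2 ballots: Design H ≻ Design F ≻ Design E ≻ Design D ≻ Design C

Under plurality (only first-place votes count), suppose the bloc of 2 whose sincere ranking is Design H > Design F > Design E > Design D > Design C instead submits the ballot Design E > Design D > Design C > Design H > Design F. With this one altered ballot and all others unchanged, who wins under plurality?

First-place totals with the altered ballot: Design D 0, Design E 2, Design H 16, Design F 20, Design C 0.
The winner is unchanged: still Design F.

Design F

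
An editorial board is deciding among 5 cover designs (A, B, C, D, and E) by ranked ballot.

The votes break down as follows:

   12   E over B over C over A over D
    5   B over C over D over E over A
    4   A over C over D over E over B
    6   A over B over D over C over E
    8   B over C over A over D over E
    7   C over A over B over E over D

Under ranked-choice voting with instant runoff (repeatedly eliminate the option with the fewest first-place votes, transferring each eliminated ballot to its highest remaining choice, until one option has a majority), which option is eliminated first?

D

Round 1: B 13, E 12, A 10, C 7, D 0. D has the fewest and is eliminated.
Round 2: B 13, E 12, A 10, C 7. C has the fewest and is eliminated.
Round 3: A 17, B 13, E 12. E has the fewest and is eliminated.
Round 4: B 25, A 17. B has a majority.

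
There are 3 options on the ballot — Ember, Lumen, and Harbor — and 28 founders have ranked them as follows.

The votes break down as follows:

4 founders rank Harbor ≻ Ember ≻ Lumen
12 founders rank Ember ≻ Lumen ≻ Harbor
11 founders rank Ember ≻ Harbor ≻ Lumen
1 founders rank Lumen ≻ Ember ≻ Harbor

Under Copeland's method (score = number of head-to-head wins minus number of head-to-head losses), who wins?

Pairwise results:
  Ember vs Lumen: Ember wins 27–1.
  Ember vs Harbor: Ember wins 24–4.
  Lumen vs Harbor: Harbor wins 15–13.
Copeland scores (wins − losses):
  Ember: 2 − 0 = 2
  Lumen: 0 − 2 = -2
  Harbor: 1 − 1 = 0
Ember has the best Copeland score.

Ember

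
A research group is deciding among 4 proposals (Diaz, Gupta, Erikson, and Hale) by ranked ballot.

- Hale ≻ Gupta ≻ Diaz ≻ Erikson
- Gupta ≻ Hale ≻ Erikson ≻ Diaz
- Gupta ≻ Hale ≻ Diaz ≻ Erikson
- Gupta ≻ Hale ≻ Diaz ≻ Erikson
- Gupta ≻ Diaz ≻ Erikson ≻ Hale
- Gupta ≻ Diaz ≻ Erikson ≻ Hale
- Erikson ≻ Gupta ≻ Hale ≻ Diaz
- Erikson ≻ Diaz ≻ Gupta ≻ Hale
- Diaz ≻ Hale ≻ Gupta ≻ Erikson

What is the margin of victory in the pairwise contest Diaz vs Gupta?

5

Ballots ranking Diaz above Gupta: 2.
Ballots ranking Gupta above Diaz: 7.
Gupta wins 7–2, a margin of 5.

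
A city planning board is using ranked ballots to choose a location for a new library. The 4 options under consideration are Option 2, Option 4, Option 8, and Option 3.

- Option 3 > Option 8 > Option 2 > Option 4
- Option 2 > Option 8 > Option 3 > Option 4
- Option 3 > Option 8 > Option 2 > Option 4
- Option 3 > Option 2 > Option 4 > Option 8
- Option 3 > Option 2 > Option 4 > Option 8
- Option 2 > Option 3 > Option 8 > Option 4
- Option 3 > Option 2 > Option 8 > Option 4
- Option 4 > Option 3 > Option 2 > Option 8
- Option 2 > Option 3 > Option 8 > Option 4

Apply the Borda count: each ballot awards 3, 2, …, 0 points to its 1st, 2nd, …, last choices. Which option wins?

Option 3

Borda scores:
  Option 2: 1 + 3 + 1 + 2 + 2 + 3 + 2 + 1 + 3 = 18
  Option 4: 0 + 0 + 0 + 1 + 1 + 0 + 0 + 3 + 0 = 5
  Option 8: 2 + 2 + 2 + 0 + 0 + 1 + 1 + 0 + 1 = 9
  Option 3: 3 + 1 + 3 + 3 + 3 + 2 + 3 + 2 + 2 = 22
Option 3 has the highest total.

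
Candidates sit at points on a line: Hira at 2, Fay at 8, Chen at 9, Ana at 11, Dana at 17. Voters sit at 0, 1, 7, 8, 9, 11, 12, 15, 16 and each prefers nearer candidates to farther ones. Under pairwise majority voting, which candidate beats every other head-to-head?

Chen

With single-peaked preferences on a line, the Condorcet winner is the candidate closest to the median voter.
The median voter (position 9) is closest to Chen at 9.
Check: Chen vs Fay — voters closer to Chen: 5 of 9.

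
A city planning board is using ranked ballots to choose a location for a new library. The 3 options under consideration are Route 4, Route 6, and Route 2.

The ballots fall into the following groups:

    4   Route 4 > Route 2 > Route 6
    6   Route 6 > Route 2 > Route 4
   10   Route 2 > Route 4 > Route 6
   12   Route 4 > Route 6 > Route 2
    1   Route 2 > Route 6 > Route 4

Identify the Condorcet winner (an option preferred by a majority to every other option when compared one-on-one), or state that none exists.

Head-to-head results (33 voters total):
Route 4 vs Route 6: Route 4 wins 26–7.
Route 4 vs Route 2: Route 2 wins 17–16.
Route 6 vs Route 2: Route 6 wins 18–15.
No candidate beats all others: Route 4 beats Route 6 beats Route 2 beats Route 4, a majority cycle.

None — there is no Condorcet winner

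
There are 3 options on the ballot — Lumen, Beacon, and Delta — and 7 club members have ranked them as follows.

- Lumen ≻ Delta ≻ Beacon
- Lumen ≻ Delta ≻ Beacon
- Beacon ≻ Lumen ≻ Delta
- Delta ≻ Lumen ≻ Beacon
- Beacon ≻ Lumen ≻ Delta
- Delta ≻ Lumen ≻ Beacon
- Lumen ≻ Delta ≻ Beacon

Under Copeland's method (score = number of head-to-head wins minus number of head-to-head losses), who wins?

Pairwise results:
  Lumen vs Beacon: Lumen wins 5–2.
  Lumen vs Delta: Lumen wins 5–2.
  Beacon vs Delta: Delta wins 5–2.
Copeland scores (wins − losses):
  Lumen: 2 − 0 = 2
  Beacon: 0 − 2 = -2
  Delta: 1 − 1 = 0
Lumen has the best Copeland score.

Lumen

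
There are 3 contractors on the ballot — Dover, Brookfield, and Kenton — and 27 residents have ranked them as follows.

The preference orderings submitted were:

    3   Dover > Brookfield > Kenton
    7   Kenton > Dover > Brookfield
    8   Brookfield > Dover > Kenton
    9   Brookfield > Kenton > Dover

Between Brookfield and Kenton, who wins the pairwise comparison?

Ballots ranking Brookfield above Kenton: 3+8+9 = 20.
Ballots ranking Kenton above Brookfield: 7.
Brookfield wins the head-to-head, 20–7.

Brookfield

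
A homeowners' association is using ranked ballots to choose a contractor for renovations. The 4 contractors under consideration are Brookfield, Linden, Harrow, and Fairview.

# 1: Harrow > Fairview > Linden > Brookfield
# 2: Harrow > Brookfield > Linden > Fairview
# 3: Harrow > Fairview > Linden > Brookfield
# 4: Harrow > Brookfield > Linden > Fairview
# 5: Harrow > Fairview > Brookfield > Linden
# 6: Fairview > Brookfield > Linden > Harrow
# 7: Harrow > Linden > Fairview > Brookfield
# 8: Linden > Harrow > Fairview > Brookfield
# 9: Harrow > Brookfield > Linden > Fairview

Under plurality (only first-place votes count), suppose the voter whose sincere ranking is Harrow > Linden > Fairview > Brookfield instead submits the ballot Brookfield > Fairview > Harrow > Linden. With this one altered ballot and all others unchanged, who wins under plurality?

Harrow

First-place totals with the altered ballot: Brookfield 1, Linden 1, Harrow 6, Fairview 1.
The winner is unchanged: still Harrow.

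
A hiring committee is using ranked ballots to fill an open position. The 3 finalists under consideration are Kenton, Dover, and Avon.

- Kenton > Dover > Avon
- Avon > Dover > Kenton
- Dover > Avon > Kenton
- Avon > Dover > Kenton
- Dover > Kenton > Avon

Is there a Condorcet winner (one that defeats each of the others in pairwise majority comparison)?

Yes

Head-to-head results (5 voters total):
Kenton vs Dover: Dover wins 4–1.
Kenton vs Avon: Avon wins 3–2.
Dover vs Avon: Dover wins 3–2.
Dover beats each rival — Kenton (4–1), Avon (3–2) — so Dover is the Condorcet winner.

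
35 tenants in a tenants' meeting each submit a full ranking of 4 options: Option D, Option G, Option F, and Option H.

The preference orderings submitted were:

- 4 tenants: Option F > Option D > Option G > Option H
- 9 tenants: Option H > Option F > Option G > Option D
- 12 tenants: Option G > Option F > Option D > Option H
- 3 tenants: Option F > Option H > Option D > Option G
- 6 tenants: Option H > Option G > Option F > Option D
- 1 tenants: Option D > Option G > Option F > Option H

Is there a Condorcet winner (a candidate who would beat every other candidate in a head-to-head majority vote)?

No

Head-to-head results (35 voters total):
Option D vs Option G: Option G wins 27–8.
Option D vs Option F: Option F wins 34–1.
Option D vs Option H: Option H wins 18–17.
Option G vs Option F: Option G wins 19–16.
Option G vs Option H: Option H wins 18–17.
Option F vs Option H: Option F wins 20–15.
No candidate beats all others: Option G beats Option F beats Option H beats Option G, a majority cycle.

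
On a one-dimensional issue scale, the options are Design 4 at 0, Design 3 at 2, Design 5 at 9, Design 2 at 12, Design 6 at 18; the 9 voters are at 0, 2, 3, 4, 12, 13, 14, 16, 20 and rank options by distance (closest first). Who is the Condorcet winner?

Design 2

With single-peaked preferences on a line, the Condorcet winner is the candidate closest to the median voter.
The median voter (position 12) is closest to Design 2 at 12.
Check: Design 2 vs Design 3 — voters closer to Design 2: 5 of 9.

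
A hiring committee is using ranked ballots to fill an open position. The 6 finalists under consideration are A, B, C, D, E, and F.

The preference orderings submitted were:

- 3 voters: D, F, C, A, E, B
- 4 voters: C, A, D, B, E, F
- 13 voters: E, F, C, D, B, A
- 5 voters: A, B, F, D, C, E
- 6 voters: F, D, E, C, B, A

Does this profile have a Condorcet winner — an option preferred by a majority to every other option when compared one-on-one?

No

Head-to-head results (31 voters total):
A vs B: B wins 19–12.
A vs C: C wins 26–5.
A vs D: D wins 22–9.
A vs E: E wins 19–12.
A vs F: F wins 22–9.
B vs C: C wins 26–5.
B vs D: D wins 26–5.
B vs E: E wins 22–9.
B vs F: F wins 22–9.
C vs D: C wins 17–14.
C vs E: E wins 19–12.
C vs F: F wins 27–4.
D vs E: D wins 18–13.
D vs F: F wins 24–7.
E vs F: E wins 17–14.
No candidate beats all others: C beats D beats E beats C, a majority cycle.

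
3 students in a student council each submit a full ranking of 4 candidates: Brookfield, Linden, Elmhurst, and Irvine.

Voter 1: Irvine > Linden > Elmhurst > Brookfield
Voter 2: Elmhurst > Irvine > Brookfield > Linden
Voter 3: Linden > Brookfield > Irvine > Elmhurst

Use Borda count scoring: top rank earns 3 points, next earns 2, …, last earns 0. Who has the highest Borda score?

Borda scores:
  Brookfield: 0 + 1 + 2 = 3
  Linden: 2 + 0 + 3 = 5
  Elmhurst: 1 + 3 + 0 = 4
  Irvine: 3 + 2 + 1 = 6
Irvine has the highest total.

Irvine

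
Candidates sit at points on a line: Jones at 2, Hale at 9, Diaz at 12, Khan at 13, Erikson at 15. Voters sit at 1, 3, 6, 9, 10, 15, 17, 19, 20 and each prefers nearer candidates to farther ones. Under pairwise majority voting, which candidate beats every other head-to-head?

Hale

With single-peaked preferences on a line, the Condorcet winner is the candidate closest to the median voter.
The median voter (position 10) is closest to Hale at 9.
Check: Hale vs Khan — voters closer to Hale: 5 of 9.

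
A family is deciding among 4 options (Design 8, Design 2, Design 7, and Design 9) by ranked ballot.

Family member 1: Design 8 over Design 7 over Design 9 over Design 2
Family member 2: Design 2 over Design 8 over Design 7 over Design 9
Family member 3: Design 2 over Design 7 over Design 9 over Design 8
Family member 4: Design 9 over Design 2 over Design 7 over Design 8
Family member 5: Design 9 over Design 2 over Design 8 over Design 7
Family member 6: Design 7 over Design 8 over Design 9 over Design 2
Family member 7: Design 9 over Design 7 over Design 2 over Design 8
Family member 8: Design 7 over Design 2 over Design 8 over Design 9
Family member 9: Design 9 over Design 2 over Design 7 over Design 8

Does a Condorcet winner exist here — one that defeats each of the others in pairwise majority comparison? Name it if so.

There is no Condorcet winner

Head-to-head results (9 voters total):
Design 8 vs Design 2: Design 2 wins 7–2.
Design 8 vs Design 7: Design 7 wins 6–3.
Design 8 vs Design 9: Design 9 wins 5–4.
Design 2 vs Design 7: Design 2 wins 5–4.
Design 2 vs Design 9: Design 9 wins 6–3.
Design 7 vs Design 9: Design 7 wins 5–4.
No candidate beats all others: Design 2 beats Design 7 beats Design 9 beats Design 2, a majority cycle.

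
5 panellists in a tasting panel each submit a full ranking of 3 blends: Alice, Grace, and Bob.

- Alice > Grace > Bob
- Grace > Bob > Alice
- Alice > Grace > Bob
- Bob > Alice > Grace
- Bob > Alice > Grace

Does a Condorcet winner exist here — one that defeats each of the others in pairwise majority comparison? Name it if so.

There is no Condorcet winner

Head-to-head results (5 voters total):
Alice vs Grace: Alice wins 4–1.
Alice vs Bob: Bob wins 3–2.
Grace vs Bob: Grace wins 3–2.
No candidate beats all others: Alice beats Grace beats Bob beats Alice, a majority cycle.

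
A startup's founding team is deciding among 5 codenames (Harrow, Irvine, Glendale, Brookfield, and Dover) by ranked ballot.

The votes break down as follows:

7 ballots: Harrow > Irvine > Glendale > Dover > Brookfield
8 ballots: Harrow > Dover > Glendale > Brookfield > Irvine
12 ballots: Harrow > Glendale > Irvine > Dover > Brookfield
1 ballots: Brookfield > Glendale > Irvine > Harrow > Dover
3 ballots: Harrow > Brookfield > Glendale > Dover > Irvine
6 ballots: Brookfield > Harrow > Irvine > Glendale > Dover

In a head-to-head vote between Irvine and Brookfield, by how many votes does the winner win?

Ballots ranking Irvine above Brookfield: 7+12 = 19.
Ballots ranking Brookfield above Irvine: 8+1+3+6 = 18.
Irvine wins 19–18, a margin of 1.

1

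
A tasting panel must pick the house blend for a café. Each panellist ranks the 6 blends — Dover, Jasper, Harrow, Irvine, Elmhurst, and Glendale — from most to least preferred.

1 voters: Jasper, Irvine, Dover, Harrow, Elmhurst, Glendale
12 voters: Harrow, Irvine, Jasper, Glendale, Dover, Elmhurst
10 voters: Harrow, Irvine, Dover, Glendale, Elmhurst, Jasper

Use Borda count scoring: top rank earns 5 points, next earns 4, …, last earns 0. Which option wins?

Harrow

Borda scores:
  Dover: 3 + 12·1 + 10·3 = 45
  Jasper: 5 + 12·3 + 10·0 = 41
  Harrow: 2 + 12·5 + 10·5 = 112
  Irvine: 4 + 12·4 + 10·4 = 92
  Elmhurst: 1 + 12·0 + 10·1 = 11
  Glendale: 0 + 12·2 + 10·2 = 44
Harrow has the highest total.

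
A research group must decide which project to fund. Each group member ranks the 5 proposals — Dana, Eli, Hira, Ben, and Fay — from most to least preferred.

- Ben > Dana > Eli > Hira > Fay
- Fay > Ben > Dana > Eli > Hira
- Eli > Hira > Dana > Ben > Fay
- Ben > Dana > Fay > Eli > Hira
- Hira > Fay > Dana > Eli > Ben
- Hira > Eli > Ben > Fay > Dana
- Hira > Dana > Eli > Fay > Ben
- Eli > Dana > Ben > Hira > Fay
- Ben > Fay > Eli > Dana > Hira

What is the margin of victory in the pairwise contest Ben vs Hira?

1

Ballots ranking Ben above Hira: 5.
Ballots ranking Hira above Ben: 4.
Ben wins 5–4, a margin of 1.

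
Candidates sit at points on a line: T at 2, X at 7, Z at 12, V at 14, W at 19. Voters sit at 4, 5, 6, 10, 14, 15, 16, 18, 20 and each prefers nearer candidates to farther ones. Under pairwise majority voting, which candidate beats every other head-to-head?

V

With single-peaked preferences on a line, the Condorcet winner is the candidate closest to the median voter.
The median voter (position 14) is closest to V at 14.
Check: V vs T — voters closer to V: 6 of 9.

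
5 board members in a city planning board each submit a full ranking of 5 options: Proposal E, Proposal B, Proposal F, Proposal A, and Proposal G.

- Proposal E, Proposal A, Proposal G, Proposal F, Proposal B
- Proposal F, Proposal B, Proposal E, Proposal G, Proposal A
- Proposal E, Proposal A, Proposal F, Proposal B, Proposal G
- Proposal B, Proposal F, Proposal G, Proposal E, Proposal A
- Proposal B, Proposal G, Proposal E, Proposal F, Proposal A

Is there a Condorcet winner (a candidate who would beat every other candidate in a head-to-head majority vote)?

Head-to-head results (5 voters total):
Proposal E vs Proposal B: Proposal B wins 3–2.
Proposal E vs Proposal F: Proposal E wins 3–2.
Proposal E vs Proposal A: Proposal E wins 5–0.
Proposal E vs Proposal G: Proposal E wins 3–2.
Proposal B vs Proposal F: Proposal F wins 3–2.
Proposal B vs Proposal A: Proposal B wins 3–2.
Proposal B vs Proposal G: Proposal B wins 4–1.
Proposal F vs Proposal A: Proposal F wins 3–2.
Proposal F vs Proposal G: Proposal F wins 3–2.
Proposal A vs Proposal G: Proposal G wins 3–2.
No candidate beats all others: Proposal E beats Proposal F beats Proposal B beats Proposal E, a majority cycle.

No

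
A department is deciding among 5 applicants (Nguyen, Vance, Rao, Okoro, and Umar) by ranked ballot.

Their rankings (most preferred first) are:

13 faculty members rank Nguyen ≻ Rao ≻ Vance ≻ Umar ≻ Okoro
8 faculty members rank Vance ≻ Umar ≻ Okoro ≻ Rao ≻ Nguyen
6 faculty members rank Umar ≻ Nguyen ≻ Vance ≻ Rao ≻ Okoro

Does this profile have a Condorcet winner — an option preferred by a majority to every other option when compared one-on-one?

No

Head-to-head results (27 voters total):
Nguyen vs Vance: Nguyen wins 19–8.
Nguyen vs Rao: Nguyen wins 19–8.
Nguyen vs Okoro: Nguyen wins 19–8.
Nguyen vs Umar: Umar wins 14–13.
Vance vs Rao: Vance wins 14–13.
Vance vs Okoro: Vance wins 27–0.
Vance vs Umar: Vance wins 21–6.
Rao vs Okoro: Rao wins 19–8.
Rao vs Umar: Umar wins 14–13.
Okoro vs Umar: Umar wins 27–0.
No candidate beats all others: Nguyen beats Vance beats Umar beats Nguyen, a majority cycle.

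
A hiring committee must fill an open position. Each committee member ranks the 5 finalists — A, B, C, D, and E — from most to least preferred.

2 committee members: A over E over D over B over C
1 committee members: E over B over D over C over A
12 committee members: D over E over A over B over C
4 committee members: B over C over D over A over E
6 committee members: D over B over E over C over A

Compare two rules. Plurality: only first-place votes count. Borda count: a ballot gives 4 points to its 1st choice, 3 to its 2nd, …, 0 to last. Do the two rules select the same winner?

Yes

Plurality first-place counts: A 2, B 4, C 0, D 18, E 1 → D.
Borda totals: A 36, B 51, C 19, D 86, E 58 → D.
The two rules agree on D.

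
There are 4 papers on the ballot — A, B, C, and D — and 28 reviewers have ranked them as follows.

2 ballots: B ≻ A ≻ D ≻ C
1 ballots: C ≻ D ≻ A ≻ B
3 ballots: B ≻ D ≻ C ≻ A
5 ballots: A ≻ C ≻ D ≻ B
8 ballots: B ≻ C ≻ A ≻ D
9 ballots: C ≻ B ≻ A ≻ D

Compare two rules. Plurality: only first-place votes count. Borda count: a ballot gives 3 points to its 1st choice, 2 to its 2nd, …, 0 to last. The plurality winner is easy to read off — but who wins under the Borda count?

Plurality first-place counts: A 5, B 13, C 10, D 0 → B.
Borda totals: A 37, B 57, C 59, D 15 → C.

C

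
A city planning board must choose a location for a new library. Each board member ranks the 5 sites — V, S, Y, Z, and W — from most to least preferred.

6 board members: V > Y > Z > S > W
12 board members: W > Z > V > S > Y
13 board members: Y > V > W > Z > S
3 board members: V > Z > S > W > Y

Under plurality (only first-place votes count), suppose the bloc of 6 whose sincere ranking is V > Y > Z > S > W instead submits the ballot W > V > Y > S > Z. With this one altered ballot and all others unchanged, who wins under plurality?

W

First-place totals with the altered ballot: V 3, S 0, Y 13, Z 0, W 18.
The switch changes the winner from Y to W.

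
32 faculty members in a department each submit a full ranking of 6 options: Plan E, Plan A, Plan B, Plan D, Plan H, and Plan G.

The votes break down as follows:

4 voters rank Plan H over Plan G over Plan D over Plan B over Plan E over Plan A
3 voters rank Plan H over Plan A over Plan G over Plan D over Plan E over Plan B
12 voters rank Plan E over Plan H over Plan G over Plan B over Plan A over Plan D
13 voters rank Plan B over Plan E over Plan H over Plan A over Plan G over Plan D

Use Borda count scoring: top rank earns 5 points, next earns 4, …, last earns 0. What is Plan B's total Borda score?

97

Borda scores:
  Plan E: 4·1 + 3·1 + 12·5 + 13·4 = 119
  Plan A: 4·0 + 3·4 + 12·1 + 13·2 = 50
  Plan B: 4·2 + 3·0 + 12·2 + 13·5 = 97
  Plan D: 4·3 + 3·2 + 12·0 + 13·0 = 18
  Plan H: 4·5 + 3·5 + 12·4 + 13·3 = 122
  Plan G: 4·4 + 3·3 + 12·3 + 13·1 = 74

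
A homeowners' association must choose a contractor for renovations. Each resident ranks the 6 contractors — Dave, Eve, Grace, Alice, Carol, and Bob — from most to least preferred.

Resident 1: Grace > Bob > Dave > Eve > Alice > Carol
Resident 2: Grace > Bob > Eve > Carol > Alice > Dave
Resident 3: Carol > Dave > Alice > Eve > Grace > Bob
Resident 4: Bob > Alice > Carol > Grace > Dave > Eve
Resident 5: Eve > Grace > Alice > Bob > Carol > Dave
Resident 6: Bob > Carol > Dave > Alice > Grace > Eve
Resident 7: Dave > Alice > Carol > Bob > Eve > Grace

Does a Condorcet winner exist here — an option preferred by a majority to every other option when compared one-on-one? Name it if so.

Head-to-head results (7 voters total):
Dave vs Eve: Dave wins 5–2.
Dave vs Grace: Grace wins 4–3.
Dave vs Alice: Dave wins 4–3.
Dave vs Carol: Carol wins 5–2.
Dave vs Bob: Bob wins 5–2.
Eve vs Grace: Grace wins 4–3.
Eve vs Alice: Alice wins 4–3.
Eve vs Carol: Carol wins 4–3.
Eve vs Bob: Bob wins 5–2.
Grace vs Alice: Alice wins 4–3.
Grace vs Carol: Carol wins 4–3.
Grace vs Bob: Grace wins 4–3.
Alice vs Carol: Alice wins 4–3.
Alice vs Bob: Bob wins 4–3.
Carol vs Bob: Bob wins 5–2.
No candidate beats all others: Dave beats Alice beats Grace beats Dave, a majority cycle.

None — there is no Condorcet winner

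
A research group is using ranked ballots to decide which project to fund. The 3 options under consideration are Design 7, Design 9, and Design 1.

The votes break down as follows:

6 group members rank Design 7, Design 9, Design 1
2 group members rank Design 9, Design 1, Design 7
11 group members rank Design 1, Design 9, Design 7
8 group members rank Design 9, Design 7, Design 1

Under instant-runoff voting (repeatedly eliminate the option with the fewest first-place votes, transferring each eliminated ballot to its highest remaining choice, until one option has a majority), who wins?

Design 9

Round 1: Design 1 11, Design 9 10, Design 7 6. Design 7 has the fewest and is eliminated.
Round 2: Design 9 16, Design 1 11. Design 9 has a majority.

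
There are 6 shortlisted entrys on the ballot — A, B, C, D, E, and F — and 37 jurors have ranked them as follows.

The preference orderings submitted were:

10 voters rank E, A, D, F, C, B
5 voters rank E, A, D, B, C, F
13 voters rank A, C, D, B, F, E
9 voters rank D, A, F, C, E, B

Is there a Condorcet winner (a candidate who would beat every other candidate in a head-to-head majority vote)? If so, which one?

A

Head-to-head results (37 voters total):
A vs B: A wins 37–0.
A vs C: A wins 37–0.
A vs D: A wins 28–9.
A vs E: A wins 22–15.
A vs F: A wins 37–0.
B vs C: C wins 32–5.
B vs D: D wins 37–0.
B vs E: E wins 24–13.
B vs F: F wins 19–18.
C vs D: D wins 24–13.
C vs E: C wins 22–15.
C vs F: F wins 19–18.
D vs E: D wins 22–15.
D vs F: D wins 37–0.
E vs F: F wins 22–15.
A beats each rival — B (37–0), C (37–0), D (28–9), E (22–15), F (37–0) — so A is the Condorcet winner.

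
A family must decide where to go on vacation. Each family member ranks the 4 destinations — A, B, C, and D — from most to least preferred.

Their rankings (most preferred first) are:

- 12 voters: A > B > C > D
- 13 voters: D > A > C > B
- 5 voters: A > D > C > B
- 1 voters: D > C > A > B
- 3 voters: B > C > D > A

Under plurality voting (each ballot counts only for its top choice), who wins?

A

First-place vote totals:
  A: 17
  B: 3
  C: 0
  D: 14
A has the most first-place votes.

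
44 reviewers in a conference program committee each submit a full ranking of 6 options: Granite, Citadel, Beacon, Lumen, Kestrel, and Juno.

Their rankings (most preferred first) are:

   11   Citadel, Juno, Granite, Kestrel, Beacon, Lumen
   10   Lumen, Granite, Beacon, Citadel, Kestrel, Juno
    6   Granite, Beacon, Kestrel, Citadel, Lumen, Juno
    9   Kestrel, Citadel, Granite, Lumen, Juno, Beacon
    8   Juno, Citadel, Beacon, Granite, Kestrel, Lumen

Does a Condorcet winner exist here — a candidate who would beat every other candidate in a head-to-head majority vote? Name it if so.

Citadel

Head-to-head results (44 voters total):
Granite vs Citadel: Citadel wins 28–16.
Granite vs Beacon: Granite wins 36–8.
Granite vs Lumen: Granite wins 34–10.
Granite vs Kestrel: Granite wins 35–9.
Granite vs Juno: Granite wins 25–19.
Citadel vs Beacon: Citadel wins 28–16.
Citadel vs Lumen: Citadel wins 34–10.
Citadel vs Kestrel: Citadel wins 29–15.
Citadel vs Juno: Citadel wins 36–8.
Beacon vs Lumen: Beacon wins 25–19.
Beacon vs Kestrel: Beacon wins 24–20.
Beacon vs Juno: Juno wins 28–16.
Lumen vs Kestrel: Kestrel wins 34–10.
Lumen vs Juno: Lumen wins 25–19.
Kestrel vs Juno: Kestrel wins 25–19.
Citadel beats each rival — Granite (28–16), Beacon (28–16), Lumen (34–10), Kestrel (29–15), Juno (36–8) — so Citadel is the Condorcet winner.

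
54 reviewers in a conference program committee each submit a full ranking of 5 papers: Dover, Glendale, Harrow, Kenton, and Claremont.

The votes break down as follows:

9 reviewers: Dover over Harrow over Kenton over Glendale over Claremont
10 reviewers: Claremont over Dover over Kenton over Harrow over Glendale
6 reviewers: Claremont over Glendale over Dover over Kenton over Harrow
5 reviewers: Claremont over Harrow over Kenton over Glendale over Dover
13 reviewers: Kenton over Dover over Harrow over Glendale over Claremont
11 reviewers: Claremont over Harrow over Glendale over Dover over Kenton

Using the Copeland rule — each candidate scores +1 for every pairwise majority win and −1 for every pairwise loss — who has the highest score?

Pairwise results:
  Dover vs Glendale: Dover wins 32–22.
  Dover vs Harrow: Dover wins 38–16.
  Dover vs Kenton: Dover wins 36–18.
  Dover vs Claremont: Claremont wins 32–22.
  Glendale vs Harrow: Harrow wins 48–6.
  Glendale vs Kenton: Kenton wins 37–17.
  Glendale vs Claremont: Claremont wins 32–22.
  Harrow vs Kenton: Kenton wins 29–25.
  Harrow vs Claremont: Claremont wins 32–22.
  Kenton vs Claremont: Claremont wins 32–22.
Copeland scores (wins − losses):
  Dover: 3 − 1 = 2
  Glendale: 0 − 4 = -4
  Harrow: 1 − 3 = -2
  Kenton: 2 − 2 = 0
  Claremont: 4 − 0 = 4
Claremont has the best Copeland score.

Claremont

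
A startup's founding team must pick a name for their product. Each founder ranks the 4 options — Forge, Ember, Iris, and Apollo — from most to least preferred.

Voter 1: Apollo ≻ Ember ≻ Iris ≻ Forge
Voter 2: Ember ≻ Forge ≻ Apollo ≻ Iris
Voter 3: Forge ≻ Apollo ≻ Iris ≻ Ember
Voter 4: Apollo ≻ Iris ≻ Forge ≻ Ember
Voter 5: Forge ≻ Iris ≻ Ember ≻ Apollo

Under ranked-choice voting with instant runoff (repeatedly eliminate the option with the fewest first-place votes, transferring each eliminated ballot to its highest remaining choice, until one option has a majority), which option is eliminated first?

Round 1: Forge 2, Apollo 2, Ember 1, Iris 0. Iris has the fewest and is eliminated.
Round 2: Forge 2, Apollo 2, Ember 1. Ember has the fewest and is eliminated.
Round 3: Forge 3, Apollo 2. Forge has a majority.

Iris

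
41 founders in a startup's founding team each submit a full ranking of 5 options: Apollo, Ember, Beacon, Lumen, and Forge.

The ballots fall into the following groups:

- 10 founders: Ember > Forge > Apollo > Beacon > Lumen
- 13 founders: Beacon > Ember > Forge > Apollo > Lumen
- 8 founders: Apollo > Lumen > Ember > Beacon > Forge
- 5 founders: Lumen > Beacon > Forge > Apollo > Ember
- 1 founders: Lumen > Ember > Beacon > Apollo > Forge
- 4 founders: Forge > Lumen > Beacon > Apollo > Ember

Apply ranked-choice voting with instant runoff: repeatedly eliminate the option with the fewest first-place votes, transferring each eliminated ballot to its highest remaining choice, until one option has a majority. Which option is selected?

Beacon

Round 1: Beacon 13, Ember 10, Apollo 8, Lumen 6, Forge 4. Forge has the fewest and is eliminated.
Round 2: Beacon 13, Ember 10, Lumen 10, Apollo 8. Apollo has the fewest and is eliminated.
Round 3: Lumen 18, Beacon 13, Ember 10. Ember has the fewest and is eliminated.
Round 4: Beacon 23, Lumen 18. Beacon has a majority.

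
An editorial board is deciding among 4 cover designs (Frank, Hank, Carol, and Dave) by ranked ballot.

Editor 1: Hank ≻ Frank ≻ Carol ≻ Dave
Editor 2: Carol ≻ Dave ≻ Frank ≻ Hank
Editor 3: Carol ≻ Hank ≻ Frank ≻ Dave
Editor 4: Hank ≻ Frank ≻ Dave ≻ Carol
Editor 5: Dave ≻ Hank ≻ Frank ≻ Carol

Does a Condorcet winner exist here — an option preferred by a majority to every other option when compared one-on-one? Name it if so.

Hank

Head-to-head results (5 voters total):
Frank vs Hank: Hank wins 4–1.
Frank vs Carol: Frank wins 3–2.
Frank vs Dave: Frank wins 3–2.
Hank vs Carol: Hank wins 3–2.
Hank vs Dave: Hank wins 3–2.
Carol vs Dave: Carol wins 3–2.
Hank beats each rival — Frank (4–1), Carol (3–2), Dave (3–2) — so Hank is the Condorcet winner.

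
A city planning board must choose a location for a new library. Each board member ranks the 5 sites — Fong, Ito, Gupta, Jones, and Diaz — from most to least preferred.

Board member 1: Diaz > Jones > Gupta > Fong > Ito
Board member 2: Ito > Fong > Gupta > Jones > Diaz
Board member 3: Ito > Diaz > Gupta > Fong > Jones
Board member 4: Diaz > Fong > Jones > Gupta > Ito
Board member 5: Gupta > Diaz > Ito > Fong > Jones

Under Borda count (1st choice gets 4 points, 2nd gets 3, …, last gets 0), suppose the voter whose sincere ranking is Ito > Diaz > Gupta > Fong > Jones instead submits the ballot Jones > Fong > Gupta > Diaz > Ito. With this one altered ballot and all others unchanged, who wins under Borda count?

Borda totals with the altered ballot: Fong 11, Ito 6, Gupta 11, Jones 10, Diaz 12.
The winner is unchanged: still Diaz.

Diaz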